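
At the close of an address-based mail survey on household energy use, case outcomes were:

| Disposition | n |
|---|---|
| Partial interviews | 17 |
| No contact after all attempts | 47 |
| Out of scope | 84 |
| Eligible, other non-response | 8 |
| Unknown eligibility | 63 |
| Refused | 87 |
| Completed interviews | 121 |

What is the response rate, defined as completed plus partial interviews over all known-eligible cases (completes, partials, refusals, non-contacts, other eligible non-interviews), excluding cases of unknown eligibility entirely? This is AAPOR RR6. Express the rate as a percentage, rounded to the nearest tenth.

49.3%

Top: 121 + 17 = 138
Base: 121 + 17 + 87 + 47 + 8 = 280
RR6 = 138 / 280 = 0.4929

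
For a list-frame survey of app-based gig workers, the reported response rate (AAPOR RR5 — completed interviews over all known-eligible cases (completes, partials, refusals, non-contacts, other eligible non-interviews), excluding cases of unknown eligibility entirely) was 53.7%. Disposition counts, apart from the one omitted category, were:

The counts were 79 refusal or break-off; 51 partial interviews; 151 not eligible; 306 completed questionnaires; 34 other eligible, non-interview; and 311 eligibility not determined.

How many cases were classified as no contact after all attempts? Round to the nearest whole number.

100

RR5 = 306 / D = 0.537
D = 306 / 0.537 = 569.8
Other denominator terms total 470
no contact after all attempts = 569.8 − 470 ≈ 100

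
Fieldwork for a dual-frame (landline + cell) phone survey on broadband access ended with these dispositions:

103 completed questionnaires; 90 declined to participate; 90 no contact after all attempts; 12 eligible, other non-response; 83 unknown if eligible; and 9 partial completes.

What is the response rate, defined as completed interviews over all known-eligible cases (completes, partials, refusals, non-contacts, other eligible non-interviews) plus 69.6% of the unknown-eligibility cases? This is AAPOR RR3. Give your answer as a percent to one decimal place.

Top = 103
Determined eligible = 103 + 9 + 90 + 90 + 12 = 304
Eligible share of unknowns = 0.6960 × 83 = 57.77
Base = 304 + 57.77 = 361.77
RR3 = 103 / 361.77 = 0.2847

28.5%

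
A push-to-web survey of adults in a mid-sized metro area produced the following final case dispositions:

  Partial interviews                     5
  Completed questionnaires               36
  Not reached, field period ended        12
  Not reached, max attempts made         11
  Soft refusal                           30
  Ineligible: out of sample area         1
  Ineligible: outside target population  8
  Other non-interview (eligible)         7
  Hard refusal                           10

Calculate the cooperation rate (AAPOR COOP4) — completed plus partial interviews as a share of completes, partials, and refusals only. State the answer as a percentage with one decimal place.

50.6%

Declined to participate = 10 + 30 = 40
Never reached = 12 + 11 = 23
Screened out, ineligible = 8 + 1 = 9
Num: 36 + 5 = 41
Denominator: 36 + 5 + 40 = 81
COOP4 = 41 / 81 = 0.5062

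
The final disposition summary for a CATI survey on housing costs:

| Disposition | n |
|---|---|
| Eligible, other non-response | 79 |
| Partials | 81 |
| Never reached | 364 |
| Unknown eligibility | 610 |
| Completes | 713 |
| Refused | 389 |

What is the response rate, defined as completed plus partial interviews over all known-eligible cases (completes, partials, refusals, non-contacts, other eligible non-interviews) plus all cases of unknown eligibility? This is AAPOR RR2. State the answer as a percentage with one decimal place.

35.5%

Num → 713 + 81 = 794
Base → 713 + 81 + 389 + 364 + 79 + 610 = 2236
RR2 = 794 / 2236 = 0.3551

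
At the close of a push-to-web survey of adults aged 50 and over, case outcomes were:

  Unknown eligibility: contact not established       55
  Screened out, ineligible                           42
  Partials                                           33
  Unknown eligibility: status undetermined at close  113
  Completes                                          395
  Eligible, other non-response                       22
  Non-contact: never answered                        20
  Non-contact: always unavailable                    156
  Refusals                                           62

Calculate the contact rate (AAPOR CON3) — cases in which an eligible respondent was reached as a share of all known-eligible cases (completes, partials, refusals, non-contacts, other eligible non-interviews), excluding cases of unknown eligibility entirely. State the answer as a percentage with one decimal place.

74.4%

No contact after all attempts = 20 + 156 = 176
Unknown eligibility = 55 + 113 = 168
Numerator: 395 + 33 + 62 + 22 = 512
Denom: 395 + 33 + 62 + 176 + 22 = 688
CON3 = 512 / 688 = 0.7442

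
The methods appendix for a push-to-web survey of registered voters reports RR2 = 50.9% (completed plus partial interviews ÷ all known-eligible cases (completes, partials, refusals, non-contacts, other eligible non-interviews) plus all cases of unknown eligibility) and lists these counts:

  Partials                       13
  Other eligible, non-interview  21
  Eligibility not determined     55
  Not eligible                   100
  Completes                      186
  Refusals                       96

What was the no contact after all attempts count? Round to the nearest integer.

Num: 186 + 13 = 199
RR2 = 199 / D = 0.509
D = 199 / 0.509 = 391.0
Other denominator terms total 371
no contact after all attempts = 391.0 − 371 ≈ 20

20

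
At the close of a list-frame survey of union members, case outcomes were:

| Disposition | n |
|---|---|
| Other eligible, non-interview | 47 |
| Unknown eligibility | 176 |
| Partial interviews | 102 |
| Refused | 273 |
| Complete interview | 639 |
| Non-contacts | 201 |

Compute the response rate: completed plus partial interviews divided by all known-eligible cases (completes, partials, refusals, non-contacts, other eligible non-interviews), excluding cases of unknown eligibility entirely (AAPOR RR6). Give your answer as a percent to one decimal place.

Num: 639 + 102 = 741
Denominator: 639 + 102 + 273 + 201 + 47 = 1262
RR6 = 741 / 1262 = 0.5872

58.7%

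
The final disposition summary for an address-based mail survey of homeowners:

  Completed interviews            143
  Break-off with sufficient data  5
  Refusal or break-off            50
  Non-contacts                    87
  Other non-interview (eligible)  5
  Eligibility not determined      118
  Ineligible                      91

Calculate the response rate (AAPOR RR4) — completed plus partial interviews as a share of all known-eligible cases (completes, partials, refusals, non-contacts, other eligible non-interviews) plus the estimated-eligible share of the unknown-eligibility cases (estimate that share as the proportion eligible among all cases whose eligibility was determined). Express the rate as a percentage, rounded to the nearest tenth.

Top = 143 + 5 = 148
Eligible (known) = 143 + 5 + 50 + 87 + 5 = 290
e = 290 / (290 + 91) = 290 / 381 = 0.7612
Estimated eligible among unknowns = 0.7612 × 118 = 89.82
Denominator = 290 + 89.82 = 379.82
RR4 = 148 / 379.82 = 0.3897

39.0%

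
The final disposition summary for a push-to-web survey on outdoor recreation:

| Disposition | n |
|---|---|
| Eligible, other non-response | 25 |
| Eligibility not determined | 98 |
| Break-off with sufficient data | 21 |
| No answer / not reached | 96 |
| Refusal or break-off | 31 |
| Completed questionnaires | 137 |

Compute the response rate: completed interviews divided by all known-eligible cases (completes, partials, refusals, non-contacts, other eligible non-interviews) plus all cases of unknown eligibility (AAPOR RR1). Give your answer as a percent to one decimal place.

Numerator: 137
Base: 137 + 21 + 31 + 96 + 25 + 98 = 408
RR1 = 137 / 408 = 0.3358

33.6%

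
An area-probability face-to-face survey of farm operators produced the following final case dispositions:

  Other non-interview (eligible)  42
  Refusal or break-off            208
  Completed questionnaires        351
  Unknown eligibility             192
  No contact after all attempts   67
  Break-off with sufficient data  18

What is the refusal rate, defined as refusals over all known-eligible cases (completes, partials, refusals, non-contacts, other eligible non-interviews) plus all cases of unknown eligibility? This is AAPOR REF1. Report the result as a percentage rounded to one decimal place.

Top: 208
Base: 351 + 18 + 208 + 67 + 42 + 192 = 878
REF1 = 208 / 878 = 0.2369

23.7%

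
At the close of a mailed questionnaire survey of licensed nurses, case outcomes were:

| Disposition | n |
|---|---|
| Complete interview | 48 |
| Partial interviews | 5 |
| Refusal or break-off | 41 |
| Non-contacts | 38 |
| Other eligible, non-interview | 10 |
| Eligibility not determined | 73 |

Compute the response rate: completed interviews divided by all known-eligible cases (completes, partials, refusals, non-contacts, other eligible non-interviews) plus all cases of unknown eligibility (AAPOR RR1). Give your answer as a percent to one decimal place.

22.3%

Numerator = 48
Denom = 48 + 5 + 41 + 38 + 10 + 73 = 215
RR1 = 48 / 215 = 0.2233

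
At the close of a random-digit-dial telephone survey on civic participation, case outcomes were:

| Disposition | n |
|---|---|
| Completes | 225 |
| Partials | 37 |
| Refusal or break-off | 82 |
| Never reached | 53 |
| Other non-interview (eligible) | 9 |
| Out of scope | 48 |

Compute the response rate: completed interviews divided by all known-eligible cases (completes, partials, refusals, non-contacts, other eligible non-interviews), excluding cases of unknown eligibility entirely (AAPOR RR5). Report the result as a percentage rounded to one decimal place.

Top = 225
Base = 225 + 37 + 82 + 53 + 9 = 406
RR5 = 225 / 406 = 0.5542

55.4%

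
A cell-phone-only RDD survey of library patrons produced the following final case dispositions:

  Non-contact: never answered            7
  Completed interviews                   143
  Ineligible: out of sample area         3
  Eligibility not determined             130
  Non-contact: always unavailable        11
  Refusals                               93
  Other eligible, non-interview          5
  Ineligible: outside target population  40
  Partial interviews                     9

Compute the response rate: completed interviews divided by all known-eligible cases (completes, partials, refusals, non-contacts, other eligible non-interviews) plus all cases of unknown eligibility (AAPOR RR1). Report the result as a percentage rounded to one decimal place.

Non-contacts = 7 + 11 = 18
Not eligible = 40 + 3 = 43
Top → 143
Denom → 143 + 9 + 93 + 18 + 5 + 130 = 398
RR1 = 143 / 398 = 0.3593

35.9%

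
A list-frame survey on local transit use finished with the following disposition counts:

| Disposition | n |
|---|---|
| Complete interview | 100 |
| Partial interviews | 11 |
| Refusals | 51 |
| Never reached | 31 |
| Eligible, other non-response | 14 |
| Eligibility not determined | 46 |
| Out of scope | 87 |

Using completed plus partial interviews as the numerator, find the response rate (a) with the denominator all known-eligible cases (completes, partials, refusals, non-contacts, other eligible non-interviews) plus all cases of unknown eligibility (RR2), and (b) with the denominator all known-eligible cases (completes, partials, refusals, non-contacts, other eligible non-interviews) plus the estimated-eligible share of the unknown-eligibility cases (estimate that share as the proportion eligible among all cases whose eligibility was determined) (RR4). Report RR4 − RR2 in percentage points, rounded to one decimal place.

Numerator = 100 + 11 = 111
Base = 100 + 11 + 51 + 31 + 14 + 46 = 253
RR2 = 111 / 253 = 0.4387
Determined eligible = 100 + 11 + 51 + 31 + 14 = 207
e = 207 / (207 + 87) = 207 / 294 = 0.7041
Eligible share of unknowns = 0.7041 × 46 = 32.39
Base = 207 + 32.39 = 239.39
RR4 = 111 / 239.39 = 0.4637
Difference = 46.37 − 43.87 = 2.50 percentage points

2.5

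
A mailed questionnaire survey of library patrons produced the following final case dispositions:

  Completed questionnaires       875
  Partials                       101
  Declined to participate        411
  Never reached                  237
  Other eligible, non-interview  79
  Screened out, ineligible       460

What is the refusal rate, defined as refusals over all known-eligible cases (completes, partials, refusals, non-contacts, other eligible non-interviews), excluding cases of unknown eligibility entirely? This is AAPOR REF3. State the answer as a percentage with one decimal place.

24.1%

Top = 411
Denom = 875 + 101 + 411 + 237 + 79 = 1703
REF3 = 411 / 1703 = 0.2413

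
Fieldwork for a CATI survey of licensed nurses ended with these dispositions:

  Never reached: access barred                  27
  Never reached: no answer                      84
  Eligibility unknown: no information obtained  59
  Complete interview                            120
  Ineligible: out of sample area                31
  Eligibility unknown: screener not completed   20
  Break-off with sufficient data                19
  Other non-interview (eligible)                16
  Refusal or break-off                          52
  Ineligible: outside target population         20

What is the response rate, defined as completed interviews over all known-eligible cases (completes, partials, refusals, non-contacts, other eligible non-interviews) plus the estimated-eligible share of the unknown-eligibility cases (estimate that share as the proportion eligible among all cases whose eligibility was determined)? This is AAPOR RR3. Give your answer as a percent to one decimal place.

No contact after all attempts = 84 + 27 = 111
Unknown eligibility = 20 + 59 = 79
Out of scope = 20 + 31 = 51
Numerator = 120
Known eligible = 120 + 19 + 52 + 111 + 16 = 318
e = 318 / (318 + 51) = 318 / 369 = 0.8618
e × U = 0.8618 × 79 = 68.08
Denominator = 318 + 68.08 = 386.08
RR3 = 120 / 386.08 = 0.3108

31.1%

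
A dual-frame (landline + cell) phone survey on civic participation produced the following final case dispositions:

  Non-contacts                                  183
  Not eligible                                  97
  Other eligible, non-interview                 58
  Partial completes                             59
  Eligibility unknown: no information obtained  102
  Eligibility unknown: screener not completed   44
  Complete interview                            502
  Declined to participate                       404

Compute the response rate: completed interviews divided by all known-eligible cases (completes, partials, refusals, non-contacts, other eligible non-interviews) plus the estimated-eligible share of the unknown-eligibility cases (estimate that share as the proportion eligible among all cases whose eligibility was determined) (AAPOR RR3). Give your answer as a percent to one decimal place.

37.4%

Eligibility not determined = 44 + 102 = 146
Num: 502
Eligible (known): 502 + 59 + 404 + 183 + 58 = 1206
e = 1206 / (1206 + 97) = 1206 / 1303 = 0.9256
e × U: 0.9256 × 146 = 135.14
Denominator: 1206 + 135.14 = 1341.14
RR3 = 502 / 1341.14 = 0.3743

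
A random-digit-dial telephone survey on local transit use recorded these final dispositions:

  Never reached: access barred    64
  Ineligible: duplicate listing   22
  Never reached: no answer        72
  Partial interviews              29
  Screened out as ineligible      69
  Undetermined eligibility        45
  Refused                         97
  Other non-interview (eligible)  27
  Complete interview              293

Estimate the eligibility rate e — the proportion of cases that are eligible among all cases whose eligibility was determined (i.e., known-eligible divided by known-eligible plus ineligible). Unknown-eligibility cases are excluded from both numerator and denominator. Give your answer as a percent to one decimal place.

No contact after all attempts = 72 + 64 = 136
Screened out, ineligible = 69 + 22 = 91
Determined eligible = 293 + 29 + 97 + 136 + 27 = 582
e = 582 / (582 + 91) = 582 / 673 = 0.8648

86.5%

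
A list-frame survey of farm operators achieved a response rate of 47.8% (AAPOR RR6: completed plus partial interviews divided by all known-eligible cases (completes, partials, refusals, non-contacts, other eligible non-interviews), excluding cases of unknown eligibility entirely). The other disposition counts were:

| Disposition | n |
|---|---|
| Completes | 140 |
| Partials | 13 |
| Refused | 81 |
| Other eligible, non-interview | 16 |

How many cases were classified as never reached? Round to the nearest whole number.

70

Numerator → 140 + 13 = 153
RR6 = 153 / D = 0.478
D = 153 / 0.478 = 320.1
Rest of base = 250
never reached = 320.1 − 250 ≈ 70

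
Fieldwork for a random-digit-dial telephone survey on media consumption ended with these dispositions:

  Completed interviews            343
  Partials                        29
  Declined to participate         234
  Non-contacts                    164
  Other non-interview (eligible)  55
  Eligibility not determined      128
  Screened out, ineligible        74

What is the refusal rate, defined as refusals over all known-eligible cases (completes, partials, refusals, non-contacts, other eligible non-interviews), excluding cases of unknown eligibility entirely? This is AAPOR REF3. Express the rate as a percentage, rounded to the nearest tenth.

28.4%

Top = 234
Base = 343 + 29 + 234 + 164 + 55 = 825
REF3 = 234 / 825 = 0.2836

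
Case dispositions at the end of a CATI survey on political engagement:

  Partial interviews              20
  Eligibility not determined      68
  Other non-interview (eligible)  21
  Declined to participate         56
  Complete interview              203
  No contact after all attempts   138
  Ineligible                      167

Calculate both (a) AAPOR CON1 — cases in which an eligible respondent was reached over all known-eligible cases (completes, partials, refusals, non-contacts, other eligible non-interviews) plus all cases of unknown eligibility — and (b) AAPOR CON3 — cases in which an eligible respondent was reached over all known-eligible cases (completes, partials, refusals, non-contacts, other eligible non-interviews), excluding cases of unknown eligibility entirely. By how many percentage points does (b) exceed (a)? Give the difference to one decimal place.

9.2

Numerator → 203 + 20 + 56 + 21 = 300
Base → 203 + 20 + 56 + 138 + 21 + 68 = 506
CON1 = 300 / 506 = 0.5929
Base → 203 + 20 + 56 + 138 + 21 = 438
CON3 = 300 / 438 = 0.6849
Difference = 68.49 − 59.29 = 9.20 percentage points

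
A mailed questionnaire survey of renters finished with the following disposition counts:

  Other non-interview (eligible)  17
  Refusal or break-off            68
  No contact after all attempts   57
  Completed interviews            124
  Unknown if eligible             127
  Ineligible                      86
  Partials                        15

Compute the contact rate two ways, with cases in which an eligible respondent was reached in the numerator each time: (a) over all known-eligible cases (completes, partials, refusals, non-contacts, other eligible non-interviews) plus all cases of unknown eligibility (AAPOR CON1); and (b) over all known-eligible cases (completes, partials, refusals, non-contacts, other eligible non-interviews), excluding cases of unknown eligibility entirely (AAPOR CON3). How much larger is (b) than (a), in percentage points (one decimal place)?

24.8

Num = 124 + 15 + 68 + 17 = 224
Base = 124 + 15 + 68 + 57 + 17 + 127 = 408
CON1 = 224 / 408 = 0.5490
Base = 124 + 15 + 68 + 57 + 17 = 281
CON3 = 224 / 281 = 0.7972
Difference = 79.72 − 54.90 = 24.82 percentage points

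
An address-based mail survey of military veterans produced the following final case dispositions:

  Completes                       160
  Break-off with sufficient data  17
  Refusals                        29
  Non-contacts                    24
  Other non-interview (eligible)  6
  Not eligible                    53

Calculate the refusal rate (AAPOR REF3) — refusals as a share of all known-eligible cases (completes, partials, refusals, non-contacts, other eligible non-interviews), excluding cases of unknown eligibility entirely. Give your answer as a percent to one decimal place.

Numerator: 29
Denom: 160 + 17 + 29 + 24 + 6 = 236
REF3 = 29 / 236 = 0.1229

12.3%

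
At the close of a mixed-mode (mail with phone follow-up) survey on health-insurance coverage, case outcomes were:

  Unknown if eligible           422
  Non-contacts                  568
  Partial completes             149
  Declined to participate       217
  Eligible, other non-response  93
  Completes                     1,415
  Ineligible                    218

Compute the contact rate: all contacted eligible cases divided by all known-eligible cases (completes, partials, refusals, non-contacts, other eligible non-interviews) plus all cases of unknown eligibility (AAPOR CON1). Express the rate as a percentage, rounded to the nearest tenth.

Numerator → 1415 + 149 + 217 + 93 = 1874
Denom → 1415 + 149 + 217 + 568 + 93 + 422 = 2864
CON1 = 1874 / 2864 = 0.6543

65.4%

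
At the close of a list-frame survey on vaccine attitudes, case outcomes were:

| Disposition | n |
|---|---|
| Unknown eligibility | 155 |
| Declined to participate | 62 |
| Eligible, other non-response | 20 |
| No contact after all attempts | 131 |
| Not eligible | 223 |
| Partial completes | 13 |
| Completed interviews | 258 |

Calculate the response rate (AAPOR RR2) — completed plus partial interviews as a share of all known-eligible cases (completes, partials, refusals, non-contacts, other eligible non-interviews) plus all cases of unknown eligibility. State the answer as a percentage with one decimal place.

Num = 258 + 13 = 271
Base = 258 + 13 + 62 + 131 + 20 + 155 = 639
RR2 = 271 / 639 = 0.4241

42.4%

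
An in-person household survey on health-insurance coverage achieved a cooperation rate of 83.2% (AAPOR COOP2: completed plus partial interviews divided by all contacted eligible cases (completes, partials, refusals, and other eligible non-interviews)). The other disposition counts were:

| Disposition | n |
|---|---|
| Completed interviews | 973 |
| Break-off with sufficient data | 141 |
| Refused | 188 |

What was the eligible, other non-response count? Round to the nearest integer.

37

Top = 973 + 141 = 1114
COOP2 = 1114 / D = 0.832
D = 1114 / 0.832 = 1338.9
Rest of base = 1302
eligible, other non-response = 1338.9 − 1302 ≈ 37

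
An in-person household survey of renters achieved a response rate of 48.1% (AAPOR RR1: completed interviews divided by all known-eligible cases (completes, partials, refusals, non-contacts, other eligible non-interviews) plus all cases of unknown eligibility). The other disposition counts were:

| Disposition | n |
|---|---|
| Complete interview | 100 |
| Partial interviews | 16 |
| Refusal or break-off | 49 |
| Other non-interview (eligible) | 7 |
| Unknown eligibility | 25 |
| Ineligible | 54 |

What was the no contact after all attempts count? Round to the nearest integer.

11

RR1 = 100 / D = 0.481
D = 100 / 0.481 = 207.9
Rest of base = 197
no contact after all attempts = 207.9 − 197 ≈ 11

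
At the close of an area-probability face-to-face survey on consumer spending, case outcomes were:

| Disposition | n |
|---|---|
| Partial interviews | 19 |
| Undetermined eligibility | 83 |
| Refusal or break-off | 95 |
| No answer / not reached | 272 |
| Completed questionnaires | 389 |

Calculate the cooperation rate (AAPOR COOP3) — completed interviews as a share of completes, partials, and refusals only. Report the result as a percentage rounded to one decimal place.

Numerator: 389
Base: 389 + 19 + 95 = 503
COOP3 = 389 / 503 = 0.7734

77.3%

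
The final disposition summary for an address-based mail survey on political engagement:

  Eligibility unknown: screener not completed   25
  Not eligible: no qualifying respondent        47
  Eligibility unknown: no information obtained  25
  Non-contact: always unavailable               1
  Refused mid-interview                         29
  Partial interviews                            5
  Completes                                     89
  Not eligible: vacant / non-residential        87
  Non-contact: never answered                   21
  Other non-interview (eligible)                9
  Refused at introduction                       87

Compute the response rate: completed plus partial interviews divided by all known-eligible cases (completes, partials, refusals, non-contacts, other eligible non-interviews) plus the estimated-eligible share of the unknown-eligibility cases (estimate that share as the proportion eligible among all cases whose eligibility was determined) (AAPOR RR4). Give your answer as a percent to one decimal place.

Refused = 87 + 29 = 116
Non-contacts = 21 + 1 = 22
Undetermined eligibility = 25 + 25 = 50
Screened out, ineligible = 47 + 87 = 134
Numerator = 89 + 5 = 94
Eligible (known) = 89 + 5 + 116 + 22 + 9 = 241
e = 241 / (241 + 134) = 241 / 375 = 0.6427
Eligible share of unknowns = 0.6427 × 50 = 32.14
Base = 241 + 32.14 = 273.14
RR4 = 94 / 273.14 = 0.3441

34.4%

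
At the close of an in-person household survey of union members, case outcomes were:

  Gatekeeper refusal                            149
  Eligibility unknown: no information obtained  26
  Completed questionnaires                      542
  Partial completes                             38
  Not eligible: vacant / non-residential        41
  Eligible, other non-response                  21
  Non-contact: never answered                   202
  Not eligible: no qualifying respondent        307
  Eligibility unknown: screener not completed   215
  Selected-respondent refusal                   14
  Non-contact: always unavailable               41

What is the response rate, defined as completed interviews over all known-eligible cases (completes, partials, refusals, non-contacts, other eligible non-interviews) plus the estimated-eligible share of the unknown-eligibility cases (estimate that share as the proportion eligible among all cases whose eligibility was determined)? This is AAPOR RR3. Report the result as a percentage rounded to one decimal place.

Refusals = 149 + 14 = 163
No answer / not reached = 202 + 41 = 243
Unknown eligibility = 215 + 26 = 241
Ineligible = 307 + 41 = 348
Top → 542
Known eligible → 542 + 38 + 163 + 243 + 21 = 1007
e = 1007 / (1007 + 348) = 1007 / 1355 = 0.7432
e × U → 0.7432 × 241 = 179.11
Base → 1007 + 179.11 = 1186.11
RR3 = 542 / 1186.11 = 0.4570

45.7%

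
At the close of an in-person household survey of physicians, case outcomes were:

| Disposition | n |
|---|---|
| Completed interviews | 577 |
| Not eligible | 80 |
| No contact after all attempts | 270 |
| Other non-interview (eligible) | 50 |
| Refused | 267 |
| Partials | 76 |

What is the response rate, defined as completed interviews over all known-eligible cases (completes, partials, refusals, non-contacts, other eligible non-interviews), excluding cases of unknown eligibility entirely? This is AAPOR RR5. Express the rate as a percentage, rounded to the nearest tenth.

46.5%

Top: 577
Denominator: 577 + 76 + 267 + 270 + 50 = 1240
RR5 = 577 / 1240 = 0.4653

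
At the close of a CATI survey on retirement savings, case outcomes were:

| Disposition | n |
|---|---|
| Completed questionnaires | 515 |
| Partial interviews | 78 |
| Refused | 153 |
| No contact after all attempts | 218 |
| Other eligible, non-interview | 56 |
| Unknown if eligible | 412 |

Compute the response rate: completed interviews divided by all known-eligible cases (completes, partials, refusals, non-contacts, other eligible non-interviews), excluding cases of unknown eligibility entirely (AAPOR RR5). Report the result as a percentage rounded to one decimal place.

Top → 515
Denominator → 515 + 78 + 153 + 218 + 56 = 1020
RR5 = 515 / 1020 = 0.5049

50.5%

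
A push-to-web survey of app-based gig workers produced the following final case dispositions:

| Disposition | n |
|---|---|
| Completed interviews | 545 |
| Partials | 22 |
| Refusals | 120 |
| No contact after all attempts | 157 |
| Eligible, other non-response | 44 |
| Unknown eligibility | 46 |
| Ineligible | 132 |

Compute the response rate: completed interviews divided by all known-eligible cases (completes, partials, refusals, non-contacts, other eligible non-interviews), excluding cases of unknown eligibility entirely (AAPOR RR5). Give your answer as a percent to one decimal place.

Num: 545
Denominator: 545 + 22 + 120 + 157 + 44 = 888
RR5 = 545 / 888 = 0.6137

61.4%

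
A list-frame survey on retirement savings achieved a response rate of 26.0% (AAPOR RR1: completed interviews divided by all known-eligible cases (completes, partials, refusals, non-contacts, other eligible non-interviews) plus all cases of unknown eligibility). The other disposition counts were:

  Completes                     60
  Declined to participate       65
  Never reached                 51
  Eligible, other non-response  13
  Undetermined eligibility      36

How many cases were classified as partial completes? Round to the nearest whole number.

6

RR1 = 60 / D = 0.260
D = 60 / 0.260 = 230.8
Other denominator terms total 225
partial completes = 230.8 − 225 ≈ 6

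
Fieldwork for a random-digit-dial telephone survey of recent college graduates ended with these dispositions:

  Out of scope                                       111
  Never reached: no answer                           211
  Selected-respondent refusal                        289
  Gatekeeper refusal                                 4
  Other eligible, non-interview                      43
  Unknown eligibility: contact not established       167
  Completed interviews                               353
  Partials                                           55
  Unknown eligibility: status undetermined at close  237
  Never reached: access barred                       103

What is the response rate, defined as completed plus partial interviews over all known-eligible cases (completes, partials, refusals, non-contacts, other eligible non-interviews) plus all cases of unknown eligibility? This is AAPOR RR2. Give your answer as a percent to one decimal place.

27.9%

Refused = 4 + 289 = 293
Never reached = 211 + 103 = 314
Undetermined eligibility = 167 + 237 = 404
Num → 353 + 55 = 408
Denominator → 353 + 55 + 293 + 314 + 43 + 404 = 1462
RR2 = 408 / 1462 = 0.2791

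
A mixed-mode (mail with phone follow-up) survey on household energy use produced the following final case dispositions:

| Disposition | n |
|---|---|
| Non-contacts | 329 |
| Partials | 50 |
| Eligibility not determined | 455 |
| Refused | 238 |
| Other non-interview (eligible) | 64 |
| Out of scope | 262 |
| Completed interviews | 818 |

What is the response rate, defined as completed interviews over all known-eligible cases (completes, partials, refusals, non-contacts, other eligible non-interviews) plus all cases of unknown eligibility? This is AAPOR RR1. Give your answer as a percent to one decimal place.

41.9%

Numerator → 818
Denom → 818 + 50 + 238 + 329 + 64 + 455 = 1954
RR1 = 818 / 1954 = 0.4186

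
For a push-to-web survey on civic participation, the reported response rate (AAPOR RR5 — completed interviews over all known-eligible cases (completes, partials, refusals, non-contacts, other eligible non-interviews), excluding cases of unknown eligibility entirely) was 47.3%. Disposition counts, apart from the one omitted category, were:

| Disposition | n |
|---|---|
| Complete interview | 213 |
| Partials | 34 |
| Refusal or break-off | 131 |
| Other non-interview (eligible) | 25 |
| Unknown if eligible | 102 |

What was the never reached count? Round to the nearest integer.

47

RR5 = 213 / D = 0.473
D = 213 / 0.473 = 450.3
Other denominator terms total 403
never reached = 450.3 − 403 ≈ 47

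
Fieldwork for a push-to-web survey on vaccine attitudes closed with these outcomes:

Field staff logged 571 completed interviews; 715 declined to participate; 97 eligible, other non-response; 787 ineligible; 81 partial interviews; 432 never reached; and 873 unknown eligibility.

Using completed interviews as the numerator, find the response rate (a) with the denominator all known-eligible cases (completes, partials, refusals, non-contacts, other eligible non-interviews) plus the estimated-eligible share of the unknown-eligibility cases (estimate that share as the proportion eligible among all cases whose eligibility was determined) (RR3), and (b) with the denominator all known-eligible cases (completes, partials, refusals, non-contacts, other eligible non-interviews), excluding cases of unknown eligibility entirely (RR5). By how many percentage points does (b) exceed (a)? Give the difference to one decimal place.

Num: 571
Known eligible: 571 + 81 + 715 + 432 + 97 = 1896
e = 1896 / (1896 + 787) = 1896 / 2683 = 0.7067
e × U: 0.7067 × 873 = 616.95
Base: 1896 + 616.95 = 2512.95
RR3 = 571 / 2512.95 = 0.2272
Base: 571 + 81 + 715 + 432 + 97 = 1896
RR5 = 571 / 1896 = 0.3012
Difference = 30.12 − 22.72 = 7.40 percentage points

7.4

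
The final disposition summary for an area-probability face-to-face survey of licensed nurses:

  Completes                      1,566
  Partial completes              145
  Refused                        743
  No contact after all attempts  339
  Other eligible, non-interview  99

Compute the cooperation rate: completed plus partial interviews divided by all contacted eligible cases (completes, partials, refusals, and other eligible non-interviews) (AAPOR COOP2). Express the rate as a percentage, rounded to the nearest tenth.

67.0%

Numerator → 1566 + 145 = 1711
Denominator → 1566 + 145 + 743 + 99 = 2553
COOP2 = 1711 / 2553 = 0.6702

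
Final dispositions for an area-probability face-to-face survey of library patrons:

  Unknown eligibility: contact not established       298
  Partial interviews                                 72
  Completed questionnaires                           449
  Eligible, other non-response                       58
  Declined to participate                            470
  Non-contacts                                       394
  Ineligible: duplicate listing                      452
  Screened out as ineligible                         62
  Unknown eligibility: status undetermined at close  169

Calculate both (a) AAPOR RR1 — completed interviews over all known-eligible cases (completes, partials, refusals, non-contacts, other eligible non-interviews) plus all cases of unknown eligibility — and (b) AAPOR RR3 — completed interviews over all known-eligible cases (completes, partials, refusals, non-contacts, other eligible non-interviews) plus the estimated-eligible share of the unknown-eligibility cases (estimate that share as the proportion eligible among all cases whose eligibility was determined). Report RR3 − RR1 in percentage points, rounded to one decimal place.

Unknown eligibility = 298 + 169 = 467
Screened out, ineligible = 62 + 452 = 514
Top: 449
Denominator: 449 + 72 + 470 + 394 + 58 + 467 = 1910
RR1 = 449 / 1910 = 0.2351
Eligible (known): 449 + 72 + 470 + 394 + 58 = 1443
e = 1443 / (1443 + 514) = 1443 / 1957 = 0.7374
Eligible share of unknowns: 0.7374 × 467 = 344.37
Denominator: 1443 + 344.37 = 1787.37
RR3 = 449 / 1787.37 = 0.2512
Difference = 25.12 − 23.51 = 1.61 percentage points

1.6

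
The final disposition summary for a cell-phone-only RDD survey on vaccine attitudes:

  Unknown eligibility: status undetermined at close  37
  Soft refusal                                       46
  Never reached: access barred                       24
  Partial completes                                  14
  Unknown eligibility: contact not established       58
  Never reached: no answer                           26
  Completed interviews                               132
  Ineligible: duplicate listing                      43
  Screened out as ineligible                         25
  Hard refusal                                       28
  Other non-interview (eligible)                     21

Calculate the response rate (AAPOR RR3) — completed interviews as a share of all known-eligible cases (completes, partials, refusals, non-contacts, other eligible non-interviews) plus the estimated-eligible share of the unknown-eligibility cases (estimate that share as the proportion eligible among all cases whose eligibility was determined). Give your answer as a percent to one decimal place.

Refusal or break-off = 28 + 46 = 74
Non-contacts = 26 + 24 = 50
Eligibility not determined = 58 + 37 = 95
Screened out, ineligible = 25 + 43 = 68
Numerator → 132
Known eligible → 132 + 14 + 74 + 50 + 21 = 291
e = 291 / (291 + 68) = 291 / 359 = 0.8106
e × U → 0.8106 × 95 = 77.01
Base → 291 + 77.01 = 368.01
RR3 = 132 / 368.01 = 0.3587

35.9%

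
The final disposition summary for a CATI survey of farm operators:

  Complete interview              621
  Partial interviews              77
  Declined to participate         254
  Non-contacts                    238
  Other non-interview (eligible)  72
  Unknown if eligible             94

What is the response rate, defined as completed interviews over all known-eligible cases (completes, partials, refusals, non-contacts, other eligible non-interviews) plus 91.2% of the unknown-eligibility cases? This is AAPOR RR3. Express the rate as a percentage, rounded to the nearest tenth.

46.1%

Numerator = 621
Eligible (known) = 621 + 77 + 254 + 238 + 72 = 1262
Estimated eligible among unknowns = 0.9120 × 94 = 85.73
Denominator = 1262 + 85.73 = 1347.73
RR3 = 621 / 1347.73 = 0.4608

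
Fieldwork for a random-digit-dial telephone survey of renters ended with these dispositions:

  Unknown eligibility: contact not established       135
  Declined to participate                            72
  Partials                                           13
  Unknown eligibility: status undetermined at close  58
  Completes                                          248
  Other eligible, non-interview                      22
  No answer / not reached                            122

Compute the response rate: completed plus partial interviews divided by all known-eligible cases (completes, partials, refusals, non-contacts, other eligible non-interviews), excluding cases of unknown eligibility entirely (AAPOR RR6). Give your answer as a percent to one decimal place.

54.7%

Undetermined eligibility = 135 + 58 = 193
Numerator → 248 + 13 = 261
Base → 248 + 13 + 72 + 122 + 22 = 477
RR6 = 261 / 477 = 0.5472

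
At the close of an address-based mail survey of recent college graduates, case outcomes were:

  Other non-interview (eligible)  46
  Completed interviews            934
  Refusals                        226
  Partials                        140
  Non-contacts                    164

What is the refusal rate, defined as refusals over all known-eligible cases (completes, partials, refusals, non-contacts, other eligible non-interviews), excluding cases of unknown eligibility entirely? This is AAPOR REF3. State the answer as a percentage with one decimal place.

15.0%

Num → 226
Denom → 934 + 140 + 226 + 164 + 46 = 1510
REF3 = 226 / 1510 = 0.1497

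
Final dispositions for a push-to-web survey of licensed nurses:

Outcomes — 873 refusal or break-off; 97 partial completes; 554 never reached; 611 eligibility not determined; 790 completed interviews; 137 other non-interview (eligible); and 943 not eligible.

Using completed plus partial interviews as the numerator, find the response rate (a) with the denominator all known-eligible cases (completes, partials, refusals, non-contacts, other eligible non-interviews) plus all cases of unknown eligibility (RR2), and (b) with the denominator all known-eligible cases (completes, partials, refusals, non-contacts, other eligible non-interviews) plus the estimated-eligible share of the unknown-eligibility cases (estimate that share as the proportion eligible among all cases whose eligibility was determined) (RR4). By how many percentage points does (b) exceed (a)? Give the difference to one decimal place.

Numerator = 790 + 97 = 887
Denom = 790 + 97 + 873 + 554 + 137 + 611 = 3062
RR2 = 887 / 3062 = 0.2897
Known eligible = 790 + 97 + 873 + 554 + 137 = 2451
e = 2451 / (2451 + 943) = 2451 / 3394 = 0.7222
e × U = 0.7222 × 611 = 441.26
Denom = 2451 + 441.26 = 2892.26
RR4 = 887 / 2892.26 = 0.3067
Difference = 30.67 − 28.97 = 1.70 percentage points

1.7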